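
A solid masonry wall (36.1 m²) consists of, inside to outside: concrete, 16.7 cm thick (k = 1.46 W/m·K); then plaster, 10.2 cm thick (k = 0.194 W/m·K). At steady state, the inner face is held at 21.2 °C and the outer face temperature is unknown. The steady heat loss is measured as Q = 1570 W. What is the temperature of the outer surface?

Sum the resistances:
  R_concrete = L/(kA) = 0.167/(1.46·36.1) = 0.003169 K/W
  R_plaster = L/(kA) = 0.102/(0.194·36.1) = 0.01456 K/W
ΣR = 0.01773 K/W
ΔT = Q·ΣR = 1570 × 0.01773 = 27.84 K
Heat flows outward, so T_out = T_in − ΔT = 21.2 − 27.84 = -6.64 °C

T_out = -6.64 °C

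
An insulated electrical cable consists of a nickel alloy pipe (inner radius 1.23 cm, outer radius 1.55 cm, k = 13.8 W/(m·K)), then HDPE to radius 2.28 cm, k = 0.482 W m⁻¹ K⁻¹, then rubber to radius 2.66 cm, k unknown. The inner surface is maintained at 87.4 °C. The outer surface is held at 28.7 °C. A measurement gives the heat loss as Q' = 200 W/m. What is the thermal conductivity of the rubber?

k = 0.150 W/m·K

ΣR = ΔT/Q' = |87.4 − 28.7|/200 = 0.2935 m·K/W
Known resistances:
  R'_nickel alloy = ln(0.0155/0.0123)/(2πk) = 0.2312/(2π·13.8) = 0.002667 m·K/W
  R'_HDPE = ln(0.0228/0.0155)/(2πk) = 0.3859/(2π·0.482) = 0.1274 m·K/W
R_rubber = ΣR − ΣR_known = 0.2935 − 0.1301 = 0.1634 m·K/W
ln(r₂/r₁)/(2πk) = 0.1634 ⇒ k = 0.1542/(2π·0.1634) = 0.150 W/m·K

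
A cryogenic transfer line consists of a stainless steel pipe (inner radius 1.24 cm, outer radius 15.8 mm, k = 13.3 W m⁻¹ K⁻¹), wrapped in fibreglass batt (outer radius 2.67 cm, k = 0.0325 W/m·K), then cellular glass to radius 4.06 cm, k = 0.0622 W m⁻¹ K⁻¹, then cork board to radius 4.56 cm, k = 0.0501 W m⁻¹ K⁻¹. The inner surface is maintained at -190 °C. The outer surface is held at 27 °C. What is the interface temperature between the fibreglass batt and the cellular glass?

T = -50.9 °C

Resistance network (inner→outer):
  R'_stainless steel = ln(0.0158/0.0124)/(2πk) = 0.2423/(2π·13.3) = 0.002900 m·K/W
  R'_fibreglass batt = ln(0.0267/0.0158)/(2πk) = 0.5247/(2π·0.0325) = 2.569 m·K/W
  R'_cellular glass = ln(0.0406/0.0267)/(2πk) = 0.4191/(2π·0.0622) = 1.072 m·K/W
  R'_cork board = ln(0.0456/0.0406)/(2πk) = 0.1161/(2π·0.0501) = 0.3689 m·K/W
ΣR = 0.002900 + 2.569 + 1.072 + 0.3689 = 4.013 m·K/W
Q' = ΔT/ΣR = (-190 °C − 27 °C)/4.013 = -54.07 W/m
From the inner boundary to the fibreglass batt/cellular glass interface, ΣR_partial = 2.572 m·K/W.
T_interface = T_in − Q'·ΣR_partial = -190 °C − (-54.07)(2.572) = -50.9 °C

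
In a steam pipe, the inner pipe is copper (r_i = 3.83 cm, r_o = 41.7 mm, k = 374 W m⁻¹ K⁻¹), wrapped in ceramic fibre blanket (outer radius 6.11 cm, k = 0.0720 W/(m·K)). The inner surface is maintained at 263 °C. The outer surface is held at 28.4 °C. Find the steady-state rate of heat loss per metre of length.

Treat each layer as a resistance in series:
  R'_copper = ln(0.0417/0.0383)/(2πk) = 0.08505/(2π·374) = 3.619×10^-5 m·K/W
  R'_ceramic fibre blanket = ln(0.0611/0.0417)/(2πk) = 0.3820/(2π·0.0720) = 0.8444 m·K/W
ΣR = 3.619×10^-5 + 0.8444 = 0.8444 m·K/W
Q' = ΔT/ΣR = (263 °C − 28.4 °C)/0.8444 = 278 W/m

Q' = 278 W/m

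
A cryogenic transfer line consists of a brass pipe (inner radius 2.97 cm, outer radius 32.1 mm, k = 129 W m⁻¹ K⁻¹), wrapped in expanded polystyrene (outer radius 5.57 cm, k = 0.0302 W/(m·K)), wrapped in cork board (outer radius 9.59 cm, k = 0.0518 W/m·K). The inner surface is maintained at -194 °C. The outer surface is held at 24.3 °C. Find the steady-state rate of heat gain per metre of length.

Q' = 47.7 W/m

Treat each layer as a resistance in series:
  R'_brass = ln(0.0321/0.0297)/(2πk) = 0.07771/(2π·129) = 9.587×10^-5 m·K/W
  R'_expanded polystyrene = ln(0.0557/0.0321)/(2πk) = 0.5511/(2π·0.0302) = 2.904 m·K/W
  R'_cork board = ln(0.0959/0.0557)/(2πk) = 0.5433/(2π·0.0518) = 1.669 m·K/W
ΣR = 9.587×10^-5 + 2.904 + 1.669 = 4.573 m·K/W
Q' = ΔT/ΣR = (-194 °C − 24.3 °C)/4.573 = -47.7 W/m
(Negative Q' ⇒ heat flows inward; heat gain = 47.7 W/m.)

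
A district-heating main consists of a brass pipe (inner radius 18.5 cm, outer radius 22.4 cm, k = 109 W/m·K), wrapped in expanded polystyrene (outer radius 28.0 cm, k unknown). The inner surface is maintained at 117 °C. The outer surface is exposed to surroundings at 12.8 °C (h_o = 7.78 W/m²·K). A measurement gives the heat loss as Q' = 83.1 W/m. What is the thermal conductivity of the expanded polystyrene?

k = 0.0301 W/m·K

ΣR = ΔT/Q' = |117 − 12.8|/83.1 = 1.254 m·K/W
Known resistances:
  R'_brass = ln(0.224/0.185)/(2πk) = 0.1913/(2π·109) = 2.793×10^-4 m·K/W
  R'_conv,out = 1/(2πr h) = 1/(2π·0.280·7.78) = 0.07306 m·K/W
R_expanded polystyrene = ΣR − ΣR_known = 1.254 − 0.07334 = 1.181 m·K/W
ln(r₂/r₁)/(2πk) = 1.181 ⇒ k = 0.2231/(2π·1.181) = 0.0301 W/m·K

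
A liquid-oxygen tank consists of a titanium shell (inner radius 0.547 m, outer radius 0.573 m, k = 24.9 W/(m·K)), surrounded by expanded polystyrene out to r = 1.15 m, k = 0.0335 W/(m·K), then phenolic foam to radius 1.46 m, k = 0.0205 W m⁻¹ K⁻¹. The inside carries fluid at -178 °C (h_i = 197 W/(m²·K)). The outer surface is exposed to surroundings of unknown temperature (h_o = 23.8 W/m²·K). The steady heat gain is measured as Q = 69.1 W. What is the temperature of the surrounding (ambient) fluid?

Series resistances:
  R_conv,in = 1/(4πr²h) = 1/(4π·0.547²·197) = 0.001350 K/W
  R_titanium = (1/0.547 − 1/0.573)/(4πk) = 0.08295/(4π·24.9) = 2.651×10^-4 K/W
  R_expanded polystyrene = (1/0.573 − 1/1.15)/(4πk) = 0.8756/(4π·0.0335) = 2.080 K/W
  R_phenolic foam = (1/1.15 − 1/1.46)/(4πk) = 0.1846/(4π·0.0205) = 0.7167 K/W
  R_conv,out = 1/(4πr²h) = 1/(4π·1.46²·23.8) = 0.001569 K/W
ΣR = 2.800 K/W
ΔT = Q·ΣR = 69.1 × 2.800 = 193.5 K
Heat flows inward, so T_out = T_in + ΔT = -178 + 193.5 = 15.5 °C

T_out = 15.5 °C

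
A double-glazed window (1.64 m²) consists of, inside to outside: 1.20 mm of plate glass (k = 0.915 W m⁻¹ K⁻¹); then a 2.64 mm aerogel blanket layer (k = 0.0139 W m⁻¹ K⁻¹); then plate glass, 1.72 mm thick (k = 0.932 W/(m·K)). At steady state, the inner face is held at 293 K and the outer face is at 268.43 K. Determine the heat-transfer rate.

Treat each layer as a resistance in series:
  R_plate glass = L/(kA) = 0.00120/(0.915·1.64) = 7.997×10^-4 K/W
  R_aerogel blanket = L/(kA) = 0.00264/(0.0139·1.64) = 0.1158 K/W
  R_plate glass = L/(kA) = 0.00172/(0.932·1.64) = 0.001125 K/W
ΣR = 7.997×10^-4 + 0.1158 + 0.001125 = 0.1177 K/W
Q = ΔT/ΣR = (293 K − 268.43 K)/0.1177 = 209 W

Q = 209 W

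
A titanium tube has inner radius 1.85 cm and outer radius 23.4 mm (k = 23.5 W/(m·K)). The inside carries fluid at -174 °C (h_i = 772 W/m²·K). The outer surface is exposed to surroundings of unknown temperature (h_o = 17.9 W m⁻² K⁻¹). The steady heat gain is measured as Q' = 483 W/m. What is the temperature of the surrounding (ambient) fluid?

Series resistances:
  R'_conv,in = 1/(2πr h) = 1/(2π·0.0185·772) = 0.01114 m·K/W
  R'_titanium = ln(0.0234/0.0185)/(2πk) = 0.2350/(2π·23.5) = 0.001591 m·K/W
  R'_conv,out = 1/(2πr h) = 1/(2π·0.0234·17.9) = 0.3800 m·K/W
ΣR = 0.3927 m·K/W
ΔT = Q'·ΣR = 483 × 0.3927 = 189.7 K
Heat flows inward, so T_out = T_in + ΔT = -174 + 189.7 = 15.7 °C

T_out = 15.7 °C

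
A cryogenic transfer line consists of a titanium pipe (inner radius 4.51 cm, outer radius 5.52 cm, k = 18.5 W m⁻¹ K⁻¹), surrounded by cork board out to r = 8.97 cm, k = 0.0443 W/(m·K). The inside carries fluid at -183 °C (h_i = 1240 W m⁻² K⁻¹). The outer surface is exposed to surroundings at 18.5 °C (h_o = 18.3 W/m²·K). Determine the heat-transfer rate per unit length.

Series thermal resistances, inner to outer:
  R'_conv,in = 1/(2πr h) = 1/(2π·0.0451·1240) = 0.002846 m·K/W
  R'_titanium = ln(0.0552/0.0451)/(2πk) = 0.2021/(2π·18.5) = 0.001738 m·K/W
  R'_cork board = ln(0.0897/0.0552)/(2πk) = 0.4855/(2π·0.0443) = 1.744 m·K/W
  R'_conv,out = 1/(2πr h) = 1/(2π·0.0897·18.3) = 0.09696 m·K/W
ΣR = 0.002846 + 0.001738 + 1.744 + 0.09696 = 1.846 m·K/W
Q' = ΔT/ΣR = (-183 °C − 18.5 °C)/1.846 = -109 W/m
(Negative Q' ⇒ heat flows inward; heat gain = 109 W/m.)

Q' = 109 W/m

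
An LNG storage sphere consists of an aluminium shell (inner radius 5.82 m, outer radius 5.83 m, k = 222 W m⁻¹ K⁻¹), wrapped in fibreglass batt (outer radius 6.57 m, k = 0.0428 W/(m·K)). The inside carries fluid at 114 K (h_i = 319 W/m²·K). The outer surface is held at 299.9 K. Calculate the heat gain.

Series thermal resistances, inner to outer:
  R_conv,in = 1/(4πr²h) = 1/(4π·5.82²·319) = 7.365×10^-6 K/W
  R_aluminium = (1/5.82 − 1/5.83)/(4πk) = 2.947×10^-4/(4π·222) = 1.056×10^-7 K/W
  R_fibreglass batt = (1/5.83 − 1/6.57)/(4πk) = 0.01932/(4π·0.0428) = 0.03592 K/W
ΣR = 7.365×10^-6 + 1.056×10^-7 + 0.03592 = 0.03593 K/W
Q = ΔT/ΣR = (114 K − 299.9 K)/0.03593 = -5170 W
(Negative Q ⇒ heat flows inward; heat gain = 5170 W.)

Q = 5170 W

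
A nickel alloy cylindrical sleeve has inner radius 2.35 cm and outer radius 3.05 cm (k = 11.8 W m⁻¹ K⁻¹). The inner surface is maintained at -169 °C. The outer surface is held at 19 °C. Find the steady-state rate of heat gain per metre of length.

Q' = 53500 W/m

Q' = 2πk·ΔT/ln(r₂/r₁) = 2π × 11.8 × 188 / ln(0.0305/0.0235) = 53500 W/m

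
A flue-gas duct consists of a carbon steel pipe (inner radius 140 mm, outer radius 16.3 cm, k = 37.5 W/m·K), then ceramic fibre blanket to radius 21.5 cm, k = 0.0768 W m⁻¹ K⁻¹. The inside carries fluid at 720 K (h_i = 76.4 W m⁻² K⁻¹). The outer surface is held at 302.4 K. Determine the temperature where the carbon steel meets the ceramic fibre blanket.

T = 709 K

Series thermal resistances, inner to outer:
  R'_conv,in = 1/(2πr h) = 1/(2π·0.140·76.4) = 0.01488 m·K/W
  R'_carbon steel = ln(0.163/0.140)/(2πk) = 0.1521/(2π·37.5) = 6.456×10^-4 m·K/W
  R'_ceramic fibre blanket = ln(0.215/0.163)/(2πk) = 0.2769/(2π·0.0768) = 0.5738 m·K/W
ΣR = 0.01488 + 6.456×10^-4 + 0.5738 = 0.5893 m·K/W
Q' = ΔT/ΣR = (720 K − 302.4 K)/0.5893 = 708.6 W/m
From the inner boundary to the carbon steel/ceramic fibre blanket interface, ΣR_partial = 0.01553 m·K/W.
T_interface = T_in − Q'·ΣR_partial = 720 K − (708.6)(0.01553) = 709 K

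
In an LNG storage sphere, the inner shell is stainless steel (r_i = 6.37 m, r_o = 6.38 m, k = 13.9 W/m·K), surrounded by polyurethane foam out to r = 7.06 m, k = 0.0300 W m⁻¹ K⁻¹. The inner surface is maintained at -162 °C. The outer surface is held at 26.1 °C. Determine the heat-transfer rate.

Q = 4.70 kW

Series thermal resistances, inner to outer:
  R_stainless steel = (1/6.37 − 1/6.38)/(4πk) = 2.461×10^-4/(4π·13.9) = 1.409×10^-6 K/W
  R_polyurethane foam = (1/6.38 − 1/7.06)/(4πk) = 0.01510/(4π·0.0300) = 0.04005 K/W
ΣR = 1.409×10^-6 + 0.04005 = 0.04005 K/W
Q = ΔT/ΣR = (-162 °C − 26.1 °C)/0.04005 = -4700 W
(Negative Q ⇒ heat flows inward; heat gain = 4700 W.)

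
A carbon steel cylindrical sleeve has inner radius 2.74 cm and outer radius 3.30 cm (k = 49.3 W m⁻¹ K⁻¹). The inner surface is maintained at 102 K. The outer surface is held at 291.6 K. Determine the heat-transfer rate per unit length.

Q' = 3.16×10^5 W/m

Q' = 2πk·ΔT/ln(r₂/r₁) = 2π × 49.3 × 189.6 / ln(0.0330/0.0274) = 3.16×10^5 W/m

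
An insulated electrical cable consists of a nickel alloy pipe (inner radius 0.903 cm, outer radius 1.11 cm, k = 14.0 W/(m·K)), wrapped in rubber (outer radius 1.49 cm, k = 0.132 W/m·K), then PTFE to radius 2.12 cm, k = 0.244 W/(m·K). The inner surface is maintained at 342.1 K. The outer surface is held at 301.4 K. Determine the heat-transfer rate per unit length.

Q' = 69.3 W/m

Series thermal resistances, inner to outer:
  R'_nickel alloy = ln(0.0111/0.00903)/(2πk) = 0.2064/(2π·14.0) = 0.002346 m·K/W
  R'_rubber = ln(0.0149/0.0111)/(2πk) = 0.2944/(2π·0.132) = 0.3550 m·K/W
  R'_PTFE = ln(0.0212/0.0149)/(2πk) = 0.3526/(2π·0.244) = 0.2300 m·K/W
ΣR = 0.002346 + 0.3550 + 0.2300 = 0.5873 m·K/W
Q' = ΔT/ΣR = (342.1 K − 301.4 K)/0.5873 = 69.3 W/m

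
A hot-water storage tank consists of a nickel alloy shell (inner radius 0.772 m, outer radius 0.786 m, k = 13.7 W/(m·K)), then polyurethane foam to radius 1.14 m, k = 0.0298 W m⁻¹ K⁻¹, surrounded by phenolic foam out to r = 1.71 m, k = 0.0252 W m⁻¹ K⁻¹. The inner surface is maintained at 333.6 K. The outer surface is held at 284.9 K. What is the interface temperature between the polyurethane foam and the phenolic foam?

Treat each layer as a resistance in series:
  R_nickel alloy = (1/0.772 − 1/0.786)/(4πk) = 0.02307/(4π·13.7) = 1.340×10^-4 K/W
  R_polyurethane foam = (1/0.786 − 1/1.14)/(4πk) = 0.3951/(4π·0.0298) = 1.055 K/W
  R_phenolic foam = (1/1.14 − 1/1.71)/(4πk) = 0.2924/(4π·0.0252) = 0.9233 K/W
ΣR = 1.340×10^-4 + 1.055 + 0.9233 = 1.978 K/W
Q = ΔT/ΣR = (333.6 K − 284.9 K)/1.978 = 24.62 W
From the inner boundary to the polyurethane foam/phenolic foam interface, ΣR_partial = 1.055 K/W.
T_interface = T_in − Q·ΣR_partial = 333.6 K − (24.62)(1.055) = 307.6 K

T = 307.6 K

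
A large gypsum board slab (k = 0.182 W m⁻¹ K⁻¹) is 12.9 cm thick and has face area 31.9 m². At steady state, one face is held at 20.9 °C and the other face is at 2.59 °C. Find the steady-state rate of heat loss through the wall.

Q = 824 W

Q = kA·ΔT/L = 0.182 × 31.9 × |20.9 °C − 2.59 °C| / 0.129 = 824 W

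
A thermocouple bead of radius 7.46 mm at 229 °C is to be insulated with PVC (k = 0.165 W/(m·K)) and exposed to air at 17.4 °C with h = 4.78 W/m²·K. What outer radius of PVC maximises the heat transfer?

For a sphere, r_cr = 2k_ins/h = 2·0.165/4.78 = 0.0690 m = 6.90 cm

r_cr = 6.90 cm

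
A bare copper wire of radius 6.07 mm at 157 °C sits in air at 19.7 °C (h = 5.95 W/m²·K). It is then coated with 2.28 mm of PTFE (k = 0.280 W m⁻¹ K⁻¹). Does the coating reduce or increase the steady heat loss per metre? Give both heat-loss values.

Critical radius for a cylinder: r_cr = k/h = 0.0471 m = 4.71 cm.
Outer radius after coating: r₂ = 0.00607 + 0.00228 = 0.00835 m.
Since r₁ < r_cr and r₂ ≤ r_cr, the coating moves toward the maximum at r_cr — heat loss rises.
Bare: R = 1/(2πr₁h) = 4.407 m·K/W; Q = 137.3/4.407 = 31.2 W/m.
Coated: R = R_cond + R_conv = 3.385 m·K/W; Q = 137.3/3.385 = 40.6 W/m.

increases: 31.2 → 40.6 W/m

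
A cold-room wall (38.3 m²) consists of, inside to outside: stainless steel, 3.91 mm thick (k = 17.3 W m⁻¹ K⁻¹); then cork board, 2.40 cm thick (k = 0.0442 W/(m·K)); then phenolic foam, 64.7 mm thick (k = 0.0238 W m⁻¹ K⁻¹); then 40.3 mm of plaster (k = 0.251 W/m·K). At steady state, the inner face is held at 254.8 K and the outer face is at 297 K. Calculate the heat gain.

Q = 472 W

Resistance network (inner→outer):
  R_stainless steel = L/(kA) = 0.00391/(17.3·38.3) = 5.901×10^-6 K/W
  R_cork board = L/(kA) = 0.0240/(0.0442·38.3) = 0.01418 K/W
  R_phenolic foam = L/(kA) = 0.0647/(0.0238·38.3) = 0.07098 K/W
  R_plaster = L/(kA) = 0.0403/(0.251·38.3) = 0.004192 K/W
ΣR = 5.901×10^-6 + 0.01418 + 0.07098 + 0.004192 = 0.08936 K/W
Q = ΔT/ΣR = (254.8 K − 297 K)/0.08936 = -472 W
(Negative Q ⇒ heat flows inward; heat gain = 472 W.)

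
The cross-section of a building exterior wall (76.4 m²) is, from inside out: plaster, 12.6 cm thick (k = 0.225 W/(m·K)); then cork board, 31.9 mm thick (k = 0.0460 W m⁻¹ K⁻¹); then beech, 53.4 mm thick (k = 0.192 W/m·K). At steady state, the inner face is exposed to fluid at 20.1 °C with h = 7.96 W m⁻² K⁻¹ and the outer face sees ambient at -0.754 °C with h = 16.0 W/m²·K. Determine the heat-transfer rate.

Series thermal resistances, inner to outer:
  R_conv,in = 1/(hA) = 1/(7.96·76.4) = 0.001644 K/W
  R_plaster = L/(kA) = 0.126/(0.225·76.4) = 0.007330 K/W
  R_cork board = L/(kA) = 0.0319/(0.0460·76.4) = 0.009077 K/W
  R_beech = L/(kA) = 0.0534/(0.192·76.4) = 0.003640 K/W
  R_conv,out = 1/(hA) = 1/(16.0·76.4) = 8.181×10^-4 K/W
ΣR = 0.001644 + 0.007330 + 0.009077 + 0.003640 + 8.181×10^-4 = 0.02251 K/W
Q = ΔT/ΣR = (20.1 °C − -0.754 °C)/0.02251 = 926 W

Q = 926 W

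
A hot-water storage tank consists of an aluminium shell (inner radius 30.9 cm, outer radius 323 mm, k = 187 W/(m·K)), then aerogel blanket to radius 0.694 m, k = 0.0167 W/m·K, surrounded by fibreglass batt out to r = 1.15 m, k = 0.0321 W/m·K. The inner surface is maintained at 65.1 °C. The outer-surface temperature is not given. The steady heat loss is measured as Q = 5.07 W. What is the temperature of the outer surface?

Series resistances:
  R_aluminium = (1/0.309 − 1/0.323)/(4πk) = 0.1403/(4π·187) = 5.969×10^-5 K/W
  R_aerogel blanket = (1/0.323 − 1/0.694)/(4πk) = 1.655/(4π·0.0167) = 7.887 K/W
  R_fibreglass batt = (1/0.694 − 1/1.15)/(4πk) = 0.5714/(4π·0.0321) = 1.416 K/W
ΣR = 9.303 K/W
ΔT = Q·ΣR = 5.07 × 9.303 = 47.17 K
Heat flows outward, so T_out = T_in − ΔT = 65.1 − 47.17 = 17.9 °C

T_out = 17.9 °C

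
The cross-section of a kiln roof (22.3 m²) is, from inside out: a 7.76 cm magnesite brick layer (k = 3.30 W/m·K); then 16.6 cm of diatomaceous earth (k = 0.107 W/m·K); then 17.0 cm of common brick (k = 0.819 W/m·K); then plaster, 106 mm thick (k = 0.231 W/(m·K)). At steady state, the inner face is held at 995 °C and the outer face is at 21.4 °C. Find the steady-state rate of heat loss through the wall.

Series thermal resistances, inner to outer:
  R_magnesite brick = L/(kA) = 0.0776/(3.30·22.3) = 0.001054 K/W
  R_diatomaceous earth = L/(kA) = 0.166/(0.107·22.3) = 0.06957 K/W
  R_common brick = L/(kA) = 0.170/(0.819·22.3) = 0.009308 K/W
  R_plaster = L/(kA) = 0.106/(0.231·22.3) = 0.02058 K/W
ΣR = 0.001054 + 0.06957 + 0.009308 + 0.02058 = 0.1005 K/W
Q = ΔT/ΣR = (995 °C − 21.4 °C)/0.1005 = 9690 W

Q = 9.69 kW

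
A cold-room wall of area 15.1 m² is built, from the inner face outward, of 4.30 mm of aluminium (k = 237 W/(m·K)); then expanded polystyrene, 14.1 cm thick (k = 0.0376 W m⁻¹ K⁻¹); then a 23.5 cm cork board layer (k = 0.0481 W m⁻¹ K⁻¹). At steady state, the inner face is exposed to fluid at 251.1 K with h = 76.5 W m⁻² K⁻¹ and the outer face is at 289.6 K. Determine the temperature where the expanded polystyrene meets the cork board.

Resistance network (inner→outer):
  R_conv,in = 1/(hA) = 1/(76.5·15.1) = 8.657×10^-4 K/W
  R_aluminium = L/(kA) = 0.00430/(237·15.1) = 1.202×10^-6 K/W
  R_expanded polystyrene = L/(kA) = 0.141/(0.0376·15.1) = 0.2483 K/W
  R_cork board = L/(kA) = 0.235/(0.0481·15.1) = 0.3236 K/W
ΣR = 8.657×10^-4 + 1.202×10^-6 + 0.2483 + 0.3236 = 0.5728 K/W
Q = ΔT/ΣR = (251.1 K − 289.6 K)/0.5728 = -67.21 W
From the inner boundary to the expanded polystyrene/cork board interface, ΣR_partial = 0.2492 K/W.
T_interface = T_in − Q·ΣR_partial = 251.1 K − (-67.21)(0.2492) = 267.85 K

T = 267.85 K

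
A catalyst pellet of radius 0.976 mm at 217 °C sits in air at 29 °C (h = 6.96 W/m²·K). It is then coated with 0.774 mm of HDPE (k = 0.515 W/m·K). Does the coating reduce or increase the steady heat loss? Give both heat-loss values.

increases: 0.0157 → 0.0494 W

Critical radius for a sphere: r_cr = 2k/h = 0.148 m = 14.8 cm.
Outer radius after coating: r₂ = 9.76×10^-4 + 7.74×10^-4 = 0.001750 m.
Since r₁ < r_cr and r₂ ≤ r_cr, the coating moves toward the maximum at r_cr — heat loss rises.
Bare: R = 1/(4πr₁²h) = 12000 K/W; Q = 188/12000 = 0.0157 W.
Coated: R = R_cond + R_conv = 3803 K/W; Q = 188/3803 = 0.0494 W.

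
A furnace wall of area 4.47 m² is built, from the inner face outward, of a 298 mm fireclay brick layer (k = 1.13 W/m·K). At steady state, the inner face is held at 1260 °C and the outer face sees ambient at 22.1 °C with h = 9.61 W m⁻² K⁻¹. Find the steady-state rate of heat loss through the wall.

Series thermal resistances, inner to outer:
  R_fireclay brick = L/(kA) = 0.298/(1.13·4.47) = 0.05900 K/W
  R_conv,out = 1/(hA) = 1/(9.61·4.47) = 0.02328 K/W
ΣR = 0.05900 + 0.02328 = 0.08228 K/W
Q = ΔT/ΣR = (1260 °C − 22.1 °C)/0.08228 = 15000 W

Q = 15.0 kW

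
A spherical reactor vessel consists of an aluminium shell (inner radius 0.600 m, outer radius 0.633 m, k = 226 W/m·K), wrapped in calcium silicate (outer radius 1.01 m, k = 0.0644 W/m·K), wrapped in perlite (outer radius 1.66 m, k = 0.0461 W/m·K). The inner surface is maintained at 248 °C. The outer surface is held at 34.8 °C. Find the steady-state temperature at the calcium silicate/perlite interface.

Resistance network (inner→outer):
  R_aluminium = (1/0.600 − 1/0.633)/(4πk) = 0.08689/(4π·226) = 3.059×10^-5 K/W
  R_calcium silicate = (1/0.633 − 1/1.01)/(4πk) = 0.5897/(4π·0.0644) = 0.7287 K/W
  R_perlite = (1/1.01 − 1/1.66)/(4πk) = 0.3877/(4π·0.0461) = 0.6692 K/W
ΣR = 3.059×10^-5 + 0.7287 + 0.6692 = 1.398 K/W
Q = ΔT/ΣR = (248 °C − 34.8 °C)/1.398 = 152.5 W
From the inner boundary to the calcium silicate/perlite interface, ΣR_partial = 0.7287 K/W.
T_interface = T_in − Q·ΣR_partial = 248 °C − (152.5)(0.7287) = 137 °C

T = 137 °C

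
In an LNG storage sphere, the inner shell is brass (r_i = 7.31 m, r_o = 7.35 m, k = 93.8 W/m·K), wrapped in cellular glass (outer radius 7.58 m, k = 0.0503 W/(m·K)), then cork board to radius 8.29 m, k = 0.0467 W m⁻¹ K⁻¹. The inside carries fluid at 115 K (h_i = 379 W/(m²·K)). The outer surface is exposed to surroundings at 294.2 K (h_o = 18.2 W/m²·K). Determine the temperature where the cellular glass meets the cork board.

T = 160 K

Resistance network (inner→outer):
  R_conv,in = 1/(4πr²h) = 1/(4π·7.31²·379) = 3.929×10^-6 K/W
  R_brass = (1/7.31 − 1/7.35)/(4πk) = 7.445×10^-4/(4π·93.8) = 6.316×10^-7 K/W
  R_cellular glass = (1/7.35 − 1/7.58)/(4πk) = 0.004128/(4π·0.0503) = 0.006531 K/W
  R_cork board = (1/7.58 − 1/8.29)/(4πk) = 0.01130/(4π·0.0467) = 0.01925 K/W
  R_conv,out = 1/(4πr²h) = 1/(4π·8.29²·18.2) = 6.362×10^-5 K/W
ΣR = 3.929×10^-6 + 6.316×10^-7 + 0.006531 + 0.01925 + 6.362×10^-5 = 0.02585 K/W
Q = ΔT/ΣR = (115 K − 294.2 K)/0.02585 = -6932 W
From the inner boundary to the cellular glass/cork board interface, ΣR_partial = 0.006536 K/W.
T_interface = T_in − Q·ΣR_partial = 115 K − (-6932)(0.006536) = 160 K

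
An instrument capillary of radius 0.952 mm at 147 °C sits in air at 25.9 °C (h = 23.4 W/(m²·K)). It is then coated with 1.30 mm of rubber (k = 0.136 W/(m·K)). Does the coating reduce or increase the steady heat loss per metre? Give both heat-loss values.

increases: 17.0 → 30.1 W/m

Critical radius for a cylinder: r_cr = k/h = 0.00581 m = 0.581 cm.
Outer radius after coating: r₂ = 9.52×10^-4 + 0.00130 = 0.002252 m.
Since r₁ < r_cr and r₂ ≤ r_cr, the coating moves toward the maximum at r_cr — heat loss rises.
Bare: R = 1/(2πr₁h) = 7.144 m·K/W; Q = 121.1/7.144 = 17.0 W/m.
Coated: R = R_cond + R_conv = 4.028 m·K/W; Q = 121.1/4.028 = 30.1 W/m.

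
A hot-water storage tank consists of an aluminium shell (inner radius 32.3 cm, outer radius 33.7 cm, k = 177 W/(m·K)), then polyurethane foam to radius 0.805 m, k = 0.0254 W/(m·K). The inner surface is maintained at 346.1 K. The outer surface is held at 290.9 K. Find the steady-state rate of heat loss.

Resistance network (inner→outer):
  R_aluminium = (1/0.323 − 1/0.337)/(4πk) = 0.1286/(4π·177) = 5.782×10^-5 K/W
  R_polyurethane foam = (1/0.337 − 1/0.805)/(4πk) = 1.725/(4π·0.0254) = 5.405 K/W
ΣR = 5.782×10^-5 + 5.405 = 5.405 K/W
Q = ΔT/ΣR = (346.1 K − 290.9 K)/5.405 = 10.2 W

Q = 10.2 W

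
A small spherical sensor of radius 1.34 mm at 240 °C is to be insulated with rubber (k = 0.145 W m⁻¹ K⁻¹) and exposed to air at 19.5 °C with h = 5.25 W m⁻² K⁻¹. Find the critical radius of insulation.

For a sphere, r_cr = 2k_ins/h = 2·0.145/5.25 = 0.0552 m = 5.52 cm

r_cr = 5.52 cm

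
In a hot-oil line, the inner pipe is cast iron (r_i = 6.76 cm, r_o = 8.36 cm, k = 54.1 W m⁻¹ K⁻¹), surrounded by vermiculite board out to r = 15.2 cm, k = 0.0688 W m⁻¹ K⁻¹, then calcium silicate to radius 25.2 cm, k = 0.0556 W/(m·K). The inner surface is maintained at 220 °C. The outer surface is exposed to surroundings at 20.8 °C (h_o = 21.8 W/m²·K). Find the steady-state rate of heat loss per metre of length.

Q' = 69.7 W/m

Resistance network (inner→outer):
  R'_cast iron = ln(0.0836/0.0676)/(2πk) = 0.2124/(2π·54.1) = 6.250×10^-4 m·K/W
  R'_vermiculite board = ln(0.152/0.0836)/(2πk) = 0.5978/(2π·0.0688) = 1.383 m·K/W
  R'_calcium silicate = ln(0.252/0.152)/(2πk) = 0.5055/(2π·0.0556) = 1.447 m·K/W
  R'_conv,out = 1/(2πr h) = 1/(2π·0.252·21.8) = 0.02897 m·K/W
ΣR = 6.250×10^-4 + 1.383 + 1.447 + 0.02897 = 2.860 m·K/W
Q' = ΔT/ΣR = (220 °C − 20.8 °C)/2.860 = 69.7 W/m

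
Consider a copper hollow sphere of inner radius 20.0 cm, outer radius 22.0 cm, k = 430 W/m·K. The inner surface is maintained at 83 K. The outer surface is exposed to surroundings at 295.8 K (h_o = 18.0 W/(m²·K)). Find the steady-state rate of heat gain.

Q = 2.33 kW

Treat each layer as a resistance in series:
  R_copper = (1/0.200 − 1/0.220)/(4πk) = 0.4545/(4π·430) = 8.412×10^-5 K/W
  R_conv,out = 1/(4πr²h) = 1/(4π·0.220²·18.0) = 0.09134 K/W
ΣR = 8.412×10^-5 + 0.09134 = 0.09142 K/W
Q = ΔT/ΣR = (83 K − 295.8 K)/0.09142 = -2330 W
(Negative Q ⇒ heat flows inward; heat gain = 2330 W.)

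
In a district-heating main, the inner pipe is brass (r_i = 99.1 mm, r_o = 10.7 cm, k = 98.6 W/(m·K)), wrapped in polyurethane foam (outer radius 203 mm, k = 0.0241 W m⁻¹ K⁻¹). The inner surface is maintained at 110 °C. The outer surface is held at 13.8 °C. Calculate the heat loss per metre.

Treat each layer as a resistance in series:
  R'_brass = ln(0.107/0.0991)/(2πk) = 0.07670/(2π·98.6) = 1.238×10^-4 m·K/W
  R'_polyurethane foam = ln(0.203/0.107)/(2πk) = 0.6404/(2π·0.0241) = 4.229 m·K/W
ΣR = 1.238×10^-4 + 4.229 = 4.229 m·K/W
Q' = ΔT/ΣR = (110 °C − 13.8 °C)/4.229 = 22.7 W/m

Q' = 22.7 W/m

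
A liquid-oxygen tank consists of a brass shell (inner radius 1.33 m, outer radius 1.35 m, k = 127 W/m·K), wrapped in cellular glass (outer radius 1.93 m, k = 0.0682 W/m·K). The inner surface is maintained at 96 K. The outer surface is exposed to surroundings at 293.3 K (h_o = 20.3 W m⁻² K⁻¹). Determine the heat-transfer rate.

Resistance network (inner→outer):
  R_brass = (1/1.33 − 1/1.35)/(4πk) = 0.01114/(4π·127) = 6.980×10^-6 K/W
  R_cellular glass = (1/1.35 − 1/1.93)/(4πk) = 0.2226/(4π·0.0682) = 0.2597 K/W
  R_conv,out = 1/(4πr²h) = 1/(4π·1.93²·20.3) = 0.001052 K/W
ΣR = 6.980×10^-6 + 0.2597 + 0.001052 = 0.2608 K/W
Q = ΔT/ΣR = (96 K − 293.3 K)/0.2608 = -757 W
(Negative Q ⇒ heat flows inward; heat gain = 757 W.)

Q = 757 W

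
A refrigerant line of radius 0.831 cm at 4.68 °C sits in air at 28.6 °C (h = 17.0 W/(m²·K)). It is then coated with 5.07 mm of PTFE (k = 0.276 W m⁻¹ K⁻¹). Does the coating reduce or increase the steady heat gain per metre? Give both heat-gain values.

increases: 21.2 → 24.5 W/m

Critical radius for a cylinder: r_cr = k/h = 0.0162 m = 1.62 cm.
Outer radius after coating: r₂ = 0.00831 + 0.00507 = 0.01338 m.
Since r₁ < r_cr and r₂ ≤ r_cr, the coating moves toward the maximum at r_cr — heat gain rises.
Bare: R = 1/(2πr₁h) = 1.127 m·K/W; Q = 23.92/1.127 = 21.2 W/m.
Coated: R = R_cond + R_conv = 0.9744 m·K/W; Q = 23.92/0.9744 = 24.5 W/m.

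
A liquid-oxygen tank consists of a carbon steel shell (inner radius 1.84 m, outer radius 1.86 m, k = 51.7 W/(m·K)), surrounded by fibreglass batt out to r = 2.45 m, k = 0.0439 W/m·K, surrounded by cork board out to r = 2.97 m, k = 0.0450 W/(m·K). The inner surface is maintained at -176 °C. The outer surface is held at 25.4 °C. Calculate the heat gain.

Q = 558 W

Resistance network (inner→outer):
  R_carbon steel = (1/1.84 − 1/1.86)/(4πk) = 0.005844/(4π·51.7) = 8.995×10^-6 K/W
  R_fibreglass batt = (1/1.86 − 1/2.45)/(4πk) = 0.1295/(4π·0.0439) = 0.2347 K/W
  R_cork board = (1/2.45 − 1/2.97)/(4πk) = 0.07146/(4π·0.0450) = 0.1264 K/W
ΣR = 8.995×10^-6 + 0.2347 + 0.1264 = 0.3611 K/W
Q = ΔT/ΣR = (-176 °C − 25.4 °C)/0.3611 = -558 W
(Negative Q ⇒ heat flows inward; heat gain = 558 W.)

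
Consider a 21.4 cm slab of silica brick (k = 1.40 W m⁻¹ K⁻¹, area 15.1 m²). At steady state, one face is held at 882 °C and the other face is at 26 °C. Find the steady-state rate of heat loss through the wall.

Q = kA·ΔT/L = 1.40 × 15.1 × |882 °C − 26 °C| / 0.214 = 84600 W

Q = 84.6 kW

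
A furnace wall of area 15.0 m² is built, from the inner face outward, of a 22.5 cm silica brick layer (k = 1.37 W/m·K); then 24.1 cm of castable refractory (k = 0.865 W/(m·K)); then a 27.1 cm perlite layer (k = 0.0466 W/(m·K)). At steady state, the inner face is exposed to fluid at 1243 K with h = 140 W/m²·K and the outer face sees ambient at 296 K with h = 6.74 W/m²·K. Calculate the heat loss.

Treat each layer as a resistance in series:
  R_conv,in = 1/(hA) = 1/(140·15.0) = 4.762×10^-4 K/W
  R_silica brick = L/(kA) = 0.225/(1.37·15.0) = 0.01095 K/W
  R_castable refractory = L/(kA) = 0.241/(0.865·15.0) = 0.01857 K/W
  R_perlite = L/(kA) = 0.271/(0.0466·15.0) = 0.3877 K/W
  R_conv,out = 1/(hA) = 1/(6.74·15.0) = 0.009891 K/W
ΣR = 4.762×10^-4 + 0.01095 + 0.01857 + 0.3877 + 0.009891 = 0.4276 K/W
Q = ΔT/ΣR = (1243 K − 296 K)/0.4276 = 2210 W

Q = 2.21 kW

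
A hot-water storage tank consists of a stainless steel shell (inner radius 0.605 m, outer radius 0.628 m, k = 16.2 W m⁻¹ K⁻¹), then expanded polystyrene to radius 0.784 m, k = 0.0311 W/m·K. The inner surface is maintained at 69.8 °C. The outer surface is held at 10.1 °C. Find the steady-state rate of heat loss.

Q = 73.6 W

Resistance network (inner→outer):
  R_stainless steel = (1/0.605 − 1/0.628)/(4πk) = 0.06054/(4π·16.2) = 2.974×10^-4 K/W
  R_expanded polystyrene = (1/0.628 − 1/0.784)/(4πk) = 0.3168/(4π·0.0311) = 0.8107 K/W
ΣR = 2.974×10^-4 + 0.8107 = 0.8110 K/W
Q = ΔT/ΣR = (69.8 °C − 10.1 °C)/0.8110 = 73.6 W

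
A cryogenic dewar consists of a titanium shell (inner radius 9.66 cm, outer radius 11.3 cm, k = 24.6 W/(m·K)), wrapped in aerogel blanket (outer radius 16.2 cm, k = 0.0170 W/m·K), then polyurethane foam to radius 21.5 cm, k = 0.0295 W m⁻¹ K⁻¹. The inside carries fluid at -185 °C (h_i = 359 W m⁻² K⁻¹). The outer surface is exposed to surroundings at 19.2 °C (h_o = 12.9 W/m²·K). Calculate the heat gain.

Treat each layer as a resistance in series:
  R_conv,in = 1/(4πr²h) = 1/(4π·0.0966²·359) = 0.02375 K/W
  R_titanium = (1/0.0966 − 1/0.113)/(4πk) = 1.502/(4π·24.6) = 0.004860 K/W
  R_aerogel blanket = (1/0.113 − 1/0.162)/(4πk) = 2.677/(4π·0.0170) = 12.53 K/W
  R_polyurethane foam = (1/0.162 − 1/0.215)/(4πk) = 1.522/(4π·0.0295) = 4.105 K/W
  R_conv,out = 1/(4πr²h) = 1/(4π·0.215²·12.9) = 0.1335 K/W
ΣR = 0.02375 + 0.004860 + 12.53 + 4.105 + 0.1335 = 16.80 K/W
Q = ΔT/ΣR = (-185 °C − 19.2 °C)/16.80 = -12.2 W
(Negative Q ⇒ heat flows inward; heat gain = 12.2 W.)

Q = 12.2 W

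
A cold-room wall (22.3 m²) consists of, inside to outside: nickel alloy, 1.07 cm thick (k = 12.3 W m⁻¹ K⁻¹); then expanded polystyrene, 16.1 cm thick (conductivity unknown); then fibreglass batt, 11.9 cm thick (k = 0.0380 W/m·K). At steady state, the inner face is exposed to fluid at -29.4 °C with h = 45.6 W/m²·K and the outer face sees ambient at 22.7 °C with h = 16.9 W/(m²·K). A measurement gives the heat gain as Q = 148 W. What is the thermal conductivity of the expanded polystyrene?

k = 0.0347 W/m·K

ΣR = ΔT/Q = |-29.4 − 22.7|/148 = 0.3520 K/W
Known resistances:
  R_conv,in = 1/(hA) = 1/(45.6·22.3) = 9.834×10^-4 K/W
  R_nickel alloy = L/(kA) = 0.0107/(12.3·22.3) = 3.901×10^-5 K/W
  R_fibreglass batt = L/(kA) = 0.119/(0.0380·22.3) = 0.1404 K/W
  R_conv,out = 1/(hA) = 1/(16.9·22.3) = 0.002653 K/W
R_expanded polystyrene = ΣR − ΣR_known = 0.3520 − 0.1441 = 0.2079 K/W
L/(kA) = 0.2079 ⇒ k = 0.161/(0.2079·22.3) = 0.0347 W/m·K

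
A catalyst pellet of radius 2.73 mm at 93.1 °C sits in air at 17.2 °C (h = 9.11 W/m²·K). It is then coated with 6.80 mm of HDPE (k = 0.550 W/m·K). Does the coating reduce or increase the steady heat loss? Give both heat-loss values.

Critical radius for a sphere: r_cr = 2k/h = 0.121 m = 12.1 cm.
Outer radius after coating: r₂ = 0.00273 + 0.00680 = 0.00953 m.
Since r₁ < r_cr and r₂ ≤ r_cr, the coating moves toward the maximum at r_cr — heat loss rises.
Bare: R = 1/(4πr₁²h) = 1172 K/W; Q = 75.9/1172 = 0.0648 W.
Coated: R = R_cond + R_conv = 134.0 K/W; Q = 75.9/134.0 = 0.566 W.

increases: 0.0648 → 0.566 W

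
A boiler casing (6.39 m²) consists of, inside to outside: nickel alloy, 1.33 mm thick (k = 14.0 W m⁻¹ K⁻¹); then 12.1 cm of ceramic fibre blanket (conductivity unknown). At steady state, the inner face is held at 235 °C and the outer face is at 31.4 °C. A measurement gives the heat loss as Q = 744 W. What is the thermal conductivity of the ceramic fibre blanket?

ΣR = ΔT/Q = |235 − 31.4|/744 = 0.2737 K/W
Known resistances:
  R_nickel alloy = L/(kA) = 0.00133/(14.0·6.39) = 1.487×10^-5 K/W
R_ceramic fibre blanket = ΣR − ΣR_known = 0.2737 − 1.487×10^-5 = 0.2737 K/W
L/(kA) = 0.2737 ⇒ k = 0.121/(0.2737·6.39) = 0.0692 W/m·K

k = 0.0692 W/m·K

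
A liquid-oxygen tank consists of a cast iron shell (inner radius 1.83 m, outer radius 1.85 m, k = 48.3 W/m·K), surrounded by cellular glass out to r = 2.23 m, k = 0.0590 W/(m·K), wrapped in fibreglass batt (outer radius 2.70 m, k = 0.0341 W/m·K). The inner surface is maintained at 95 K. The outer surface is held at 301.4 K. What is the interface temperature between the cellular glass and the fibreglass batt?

T = 178.7 K

Treat each layer as a resistance in series:
  R_cast iron = (1/1.83 − 1/1.85)/(4πk) = 0.005908/(4π·48.3) = 9.733×10^-6 K/W
  R_cellular glass = (1/1.85 − 1/2.23)/(4πk) = 0.09211/(4π·0.0590) = 0.1242 K/W
  R_fibreglass batt = (1/2.23 − 1/2.70)/(4πk) = 0.07806/(4π·0.0341) = 0.1822 K/W
ΣR = 9.733×10^-6 + 0.1242 + 0.1822 = 0.3064 K/W
Q = ΔT/ΣR = (95 K − 301.4 K)/0.3064 = -673.6 W
From the inner boundary to the cellular glass/fibreglass batt interface, ΣR_partial = 0.1242 K/W.
T_interface = T_in − Q·ΣR_partial = 95 K − (-673.6)(0.1242) = 178.7 K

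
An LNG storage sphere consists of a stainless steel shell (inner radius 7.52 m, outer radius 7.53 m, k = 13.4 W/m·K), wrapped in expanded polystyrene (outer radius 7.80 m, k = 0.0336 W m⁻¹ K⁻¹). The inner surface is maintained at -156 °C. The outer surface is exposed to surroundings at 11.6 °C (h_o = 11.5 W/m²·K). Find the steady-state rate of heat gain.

Resistance network (inner→outer):
  R_stainless steel = (1/7.52 − 1/7.53)/(4πk) = 1.766×10^-4/(4π·13.4) = 1.049×10^-6 K/W
  R_expanded polystyrene = (1/7.53 − 1/7.80)/(4πk) = 0.004597/(4π·0.0336) = 0.01089 K/W
  R_conv,out = 1/(4πr²h) = 1/(4π·7.80²·11.5) = 1.137×10^-4 K/W
ΣR = 1.049×10^-6 + 0.01089 + 1.137×10^-4 = 0.01100 K/W
Q = ΔT/ΣR = (-156 °C − 11.6 °C)/0.01100 = -15200 W
(Negative Q ⇒ heat flows inward; heat gain = 15200 W.)

Q = 15200 W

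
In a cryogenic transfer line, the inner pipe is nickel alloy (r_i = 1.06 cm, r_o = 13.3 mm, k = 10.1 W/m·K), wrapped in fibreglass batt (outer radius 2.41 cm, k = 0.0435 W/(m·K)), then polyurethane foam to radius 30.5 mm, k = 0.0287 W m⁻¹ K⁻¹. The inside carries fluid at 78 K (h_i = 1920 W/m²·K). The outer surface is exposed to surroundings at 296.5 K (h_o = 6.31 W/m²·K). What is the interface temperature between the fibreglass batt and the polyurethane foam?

T = 188.6 K

Series thermal resistances, inner to outer:
  R'_conv,in = 1/(2πr h) = 1/(2π·0.0106·1920) = 0.007820 m·K/W
  R'_nickel alloy = ln(0.0133/0.0106)/(2πk) = 0.2269/(2π·10.1) = 0.003576 m·K/W
  R'_fibreglass batt = ln(0.0241/0.0133)/(2πk) = 0.5944/(2π·0.0435) = 2.175 m·K/W
  R'_polyurethane foam = ln(0.0305/0.0241)/(2πk) = 0.2355/(2π·0.0287) = 1.306 m·K/W
  R'_conv,out = 1/(2πr h) = 1/(2π·0.0305·6.31) = 0.8270 m·K/W
ΣR = 0.007820 + 0.003576 + 2.175 + 1.306 + 0.8270 = 4.319 m·K/W
Q' = ΔT/ΣR = (78 K − 296.5 K)/4.319 = -50.59 W/m
From the inner boundary to the fibreglass batt/polyurethane foam interface, ΣR_partial = 2.186 m·K/W.
T_interface = T_in − Q'·ΣR_partial = 78 K − (-50.59)(2.186) = 188.6 K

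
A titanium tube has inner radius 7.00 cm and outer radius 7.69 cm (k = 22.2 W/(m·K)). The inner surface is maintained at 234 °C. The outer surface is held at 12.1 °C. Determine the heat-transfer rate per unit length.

Q' = 2πk·ΔT/ln(r₂/r₁) = 2π × 22.2 × 221.9 / ln(0.0769/0.0700) = 3.29×10^5 W/m

Q' = 329 kW/m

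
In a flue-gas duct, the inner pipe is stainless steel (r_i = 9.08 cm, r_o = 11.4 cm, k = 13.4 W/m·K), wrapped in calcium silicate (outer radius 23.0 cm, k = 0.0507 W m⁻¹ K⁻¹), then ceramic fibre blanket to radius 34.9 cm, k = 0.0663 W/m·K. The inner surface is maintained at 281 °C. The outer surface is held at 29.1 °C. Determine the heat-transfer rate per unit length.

Q' = 78.5 W/m

Series thermal resistances, inner to outer:
  R'_stainless steel = ln(0.114/0.0908)/(2πk) = 0.2275/(2π·13.4) = 0.002703 m·K/W
  R'_calcium silicate = ln(0.230/0.114)/(2πk) = 0.7019/(2π·0.0507) = 2.203 m·K/W
  R'_ceramic fibre blanket = ln(0.349/0.230)/(2πk) = 0.4170/(2π·0.0663) = 1.001 m·K/W
ΣR = 0.002703 + 2.203 + 1.001 = 3.207 m·K/W
Q' = ΔT/ΣR = (281 °C − 29.1 °C)/3.207 = 78.5 W/m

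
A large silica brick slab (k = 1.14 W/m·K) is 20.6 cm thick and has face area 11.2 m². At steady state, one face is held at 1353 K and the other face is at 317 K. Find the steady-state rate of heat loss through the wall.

Q = kA·ΔT/L = 1.14 × 11.2 × |1353 K − 317 K| / 0.206 = 64200 W

Q = 64200 W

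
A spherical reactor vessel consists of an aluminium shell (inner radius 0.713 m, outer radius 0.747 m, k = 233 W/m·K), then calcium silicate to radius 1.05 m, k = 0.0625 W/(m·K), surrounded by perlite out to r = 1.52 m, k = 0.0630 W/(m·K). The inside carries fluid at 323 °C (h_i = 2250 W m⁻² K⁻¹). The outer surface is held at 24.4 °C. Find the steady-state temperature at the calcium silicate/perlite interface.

T = 153 °C

Treat each layer as a resistance in series:
  R_conv,in = 1/(4πr²h) = 1/(4π·0.713²·2250) = 6.957×10^-5 K/W
  R_aluminium = (1/0.713 − 1/0.747)/(4πk) = 0.06384/(4π·233) = 2.180×10^-5 K/W
  R_calcium silicate = (1/0.747 − 1/1.05)/(4πk) = 0.3863/(4π·0.0625) = 0.4919 K/W
  R_perlite = (1/1.05 − 1/1.52)/(4πk) = 0.2945/(4π·0.0630) = 0.3720 K/W
ΣR = 6.957×10^-5 + 2.180×10^-5 + 0.4919 + 0.3720 = 0.8640 K/W
Q = ΔT/ΣR = (323 °C − 24.4 °C)/0.8640 = 345.6 W
From the inner boundary to the calcium silicate/perlite interface, ΣR_partial = 0.4920 K/W.
T_interface = T_in − Q·ΣR_partial = 323 °C − (345.6)(0.4920) = 153 °C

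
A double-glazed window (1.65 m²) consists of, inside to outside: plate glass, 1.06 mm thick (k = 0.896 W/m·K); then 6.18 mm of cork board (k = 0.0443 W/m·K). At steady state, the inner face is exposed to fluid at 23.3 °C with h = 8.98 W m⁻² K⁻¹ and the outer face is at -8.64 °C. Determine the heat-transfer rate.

Q = 209 W

Treat each layer as a resistance in series:
  R_conv,in = 1/(hA) = 1/(8.98·1.65) = 0.06749 K/W
  R_plate glass = L/(kA) = 0.00106/(0.896·1.65) = 7.170×10^-4 K/W
  R_cork board = L/(kA) = 0.00618/(0.0443·1.65) = 0.08455 K/W
ΣR = 0.06749 + 7.170×10^-4 + 0.08455 = 0.1528 K/W
Q = ΔT/ΣR = (23.3 °C − -8.64 °C)/0.1528 = 209 W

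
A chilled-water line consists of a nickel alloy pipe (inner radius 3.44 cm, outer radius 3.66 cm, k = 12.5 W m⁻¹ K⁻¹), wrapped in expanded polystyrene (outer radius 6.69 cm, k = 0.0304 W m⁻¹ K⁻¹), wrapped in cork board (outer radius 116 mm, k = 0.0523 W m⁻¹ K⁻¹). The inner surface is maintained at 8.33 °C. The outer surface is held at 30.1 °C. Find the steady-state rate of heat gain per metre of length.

Resistance network (inner→outer):
  R'_nickel alloy = ln(0.0366/0.0344)/(2πk) = 0.06199/(2π·12.5) = 7.893×10^-4 m·K/W
  R'_expanded polystyrene = ln(0.0669/0.0366)/(2πk) = 0.6032/(2π·0.0304) = 3.158 m·K/W
  R'_cork board = ln(0.116/0.0669)/(2πk) = 0.5504/(2π·0.0523) = 1.675 m·K/W
ΣR = 7.893×10^-4 + 3.158 + 1.675 = 4.834 m·K/W
Q' = ΔT/ΣR = (8.33 °C − 30.1 °C)/4.834 = -4.50 W/m
(Negative Q' ⇒ heat flows inward; heat gain = 4.50 W/m.)

Q' = 4.50 W/m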